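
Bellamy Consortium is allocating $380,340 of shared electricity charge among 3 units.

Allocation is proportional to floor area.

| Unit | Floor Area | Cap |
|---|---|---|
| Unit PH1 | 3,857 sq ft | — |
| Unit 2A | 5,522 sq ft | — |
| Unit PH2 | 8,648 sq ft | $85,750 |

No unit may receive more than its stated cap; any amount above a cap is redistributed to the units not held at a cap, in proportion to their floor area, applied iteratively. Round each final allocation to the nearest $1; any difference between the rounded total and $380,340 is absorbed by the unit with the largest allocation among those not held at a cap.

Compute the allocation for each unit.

Floor area total: 18,027.
Unconstrained shares: Unit PH1 81,376.35; Unit 2A 116,505.10; Unit PH2 182,458.55.
Capped: Unit PH2 ($85,750); remaining pool $294,590 reallocated over remaining floor area 9,379.
Remaining shares: Unit PH1 121,146.56 → $121,147; Unit 2A 173,443.44 → $173,443.

Unit PH1: $121,147; Unit 2A: $173,443; Unit PH2: $85,750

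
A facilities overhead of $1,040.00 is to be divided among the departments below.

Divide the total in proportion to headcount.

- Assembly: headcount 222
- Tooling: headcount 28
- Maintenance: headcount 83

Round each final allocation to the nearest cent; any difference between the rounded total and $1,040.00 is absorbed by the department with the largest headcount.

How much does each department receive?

Assembly: $693.33 | Tooling: $87.45 | Maintenance: $259.22

Sum of headcount: 222 + 28 + 83 = 333.
Raw shares: Assembly 693.3333; Tooling 87.4474; Maintenance 259.2192.
After rounding (cent): Assembly $693.33; Tooling $87.45; Maintenance $259.22. Sum = $1,040.00.
Sum already equals the total — no adjustment.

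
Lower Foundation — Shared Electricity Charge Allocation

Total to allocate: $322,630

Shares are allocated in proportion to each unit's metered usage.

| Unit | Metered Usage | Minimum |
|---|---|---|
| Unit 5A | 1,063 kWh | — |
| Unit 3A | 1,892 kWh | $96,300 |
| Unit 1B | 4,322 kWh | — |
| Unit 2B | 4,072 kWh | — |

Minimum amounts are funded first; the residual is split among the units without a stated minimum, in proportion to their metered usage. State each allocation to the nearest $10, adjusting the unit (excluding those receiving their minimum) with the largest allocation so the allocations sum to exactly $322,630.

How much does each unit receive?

Guaranteed amounts: Unit 3A $96,300. Residual $226,330.
Residual split over remaining metered usage 9,457: Unit 5A 25,440.29 → $25,440; Unit 1B 103,436.42 → $103,440; Unit 2B 97,453.29 → $97,450.

Unit 5A: $25,440 · Unit 3A: $96,300 · Unit 1B: $103,440 · Unit 2B: $97,450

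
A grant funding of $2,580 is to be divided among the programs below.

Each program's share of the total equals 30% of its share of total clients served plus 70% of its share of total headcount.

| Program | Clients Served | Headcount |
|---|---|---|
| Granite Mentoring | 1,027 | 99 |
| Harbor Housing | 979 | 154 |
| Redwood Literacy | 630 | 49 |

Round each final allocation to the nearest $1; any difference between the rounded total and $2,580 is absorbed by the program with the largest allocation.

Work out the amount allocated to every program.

Granite Mentoring: $894; Harbor Housing: $1,208; Redwood Literacy: $478

Totals — clients served 2,636, headcount 302.
Composite weights (30% clients served + 70% headcount): Granite Mentoring 0.3464; Harbor Housing 0.4684; Redwood Literacy 0.1853.
Pro-rata amounts: Granite Mentoring 893.59; Harbor Housing 1,208.40; Redwood Literacy 478.01.
At nearest $1: Granite Mentoring $894; Harbor Housing $1,208; Redwood Literacy $478. Sum = $2,580.
No rounding difference to absorb.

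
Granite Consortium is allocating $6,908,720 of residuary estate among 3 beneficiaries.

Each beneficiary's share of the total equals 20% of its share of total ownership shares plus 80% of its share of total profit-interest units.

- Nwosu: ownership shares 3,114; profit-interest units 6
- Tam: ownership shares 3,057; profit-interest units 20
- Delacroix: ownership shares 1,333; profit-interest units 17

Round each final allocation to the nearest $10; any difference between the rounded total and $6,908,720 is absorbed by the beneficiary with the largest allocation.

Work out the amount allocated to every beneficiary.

Nwosu: $1,344,600 · Tam: $3,133,590 · Delacroix: $2,430,530

Totals — ownership shares 7,504, profit-interest units 43.
Composite weights (20% ownership shares + 80% profit-interest units): Nwosu 0.1946; Tam 0.4536; Delacroix 0.3518.
Raw shares: Nwosu 1,344,600.25; Tam 3,133,585.15; Delacroix 2,430,534.59.
At nearest $10: Nwosu $1,344,600; Tam $3,133,590; Delacroix $2,430,530. Sum = $6,908,720.
No rounding difference to absorb.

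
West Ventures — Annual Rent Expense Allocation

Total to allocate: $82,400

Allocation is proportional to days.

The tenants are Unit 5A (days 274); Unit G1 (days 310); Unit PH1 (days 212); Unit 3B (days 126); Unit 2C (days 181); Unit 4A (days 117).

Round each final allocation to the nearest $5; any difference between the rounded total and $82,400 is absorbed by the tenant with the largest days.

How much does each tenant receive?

Unit 5A: $18,505 | Unit G1: $20,940 | Unit PH1: $14,320 | Unit 3B: $8,510 | Unit 2C: $12,225 | Unit 4A: $7,900

Combined days = 274 + 310 + 212 + 126 + 181 + 117 = 1,220.
Proportional shares: Unit 5A 18,506.23; Unit G1 20,937.70; Unit PH1 14,318.69; Unit 3B 8,510.16; Unit 2C 12,224.92; Unit 4A 7,902.30.
At nearest $5: Unit 5A $18,505; Unit G1 $20,940; Unit PH1 $14,320; Unit 3B $8,510; Unit 2C $12,225; Unit 4A $7,900. Sum = $82,400.
Rounded total matches; no reconciliation needed.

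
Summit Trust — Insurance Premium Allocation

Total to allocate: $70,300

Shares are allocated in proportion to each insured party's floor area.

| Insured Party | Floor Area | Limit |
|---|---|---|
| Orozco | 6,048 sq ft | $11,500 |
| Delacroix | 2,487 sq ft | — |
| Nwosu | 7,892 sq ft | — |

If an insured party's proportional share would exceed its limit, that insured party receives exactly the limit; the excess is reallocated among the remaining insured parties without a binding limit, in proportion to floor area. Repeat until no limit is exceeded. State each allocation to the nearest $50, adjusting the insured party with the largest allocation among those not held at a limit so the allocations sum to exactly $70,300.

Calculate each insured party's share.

Orozco: $11,500 · Delacroix: $14,100 · Nwosu: $44,700

Sum of floor area: 16,427.
Pro-rata shares before constraints: Orozco 25,882.66; Delacroix 10,643.22; Nwosu 33,774.13.
Held at cap: Orozco ($11,500); balance $58,800 reallocated over remaining floor area 10,379.
Redistributed shares: Delacroix 14,089.57 → $14,100; Nwosu 44,710.43 → $44,700.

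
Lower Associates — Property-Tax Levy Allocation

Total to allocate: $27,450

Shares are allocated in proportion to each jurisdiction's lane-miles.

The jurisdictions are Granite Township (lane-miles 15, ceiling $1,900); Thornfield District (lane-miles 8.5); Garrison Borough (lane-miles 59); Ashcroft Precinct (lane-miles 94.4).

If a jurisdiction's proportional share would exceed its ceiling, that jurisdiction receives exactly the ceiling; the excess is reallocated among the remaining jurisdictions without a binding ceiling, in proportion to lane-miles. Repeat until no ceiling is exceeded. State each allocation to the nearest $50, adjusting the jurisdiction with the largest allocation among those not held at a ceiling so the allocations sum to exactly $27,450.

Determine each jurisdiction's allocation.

Total lane-miles = 176.9.
Proportional shares (ignoring caps): Granite Township 2,327.59; Thornfield District 1,318.97; Garrison Borough 9,155.17; Ashcroft Precinct 14,648.28.
Capped: Granite Township ($1,900); remaining pool $25,550 reallocated over remaining lane-miles 161.9.
Shares after redistribution: Thornfield District 1,341.41 → $1,350; Garrison Borough 9,310.99 → $9,300; Ashcroft Precinct 14,897.59 → $14,900.

Granite Township: $1,900; Thornfield District: $1,350; Garrison Borough: $9,300; Ashcroft Precinct: $14,900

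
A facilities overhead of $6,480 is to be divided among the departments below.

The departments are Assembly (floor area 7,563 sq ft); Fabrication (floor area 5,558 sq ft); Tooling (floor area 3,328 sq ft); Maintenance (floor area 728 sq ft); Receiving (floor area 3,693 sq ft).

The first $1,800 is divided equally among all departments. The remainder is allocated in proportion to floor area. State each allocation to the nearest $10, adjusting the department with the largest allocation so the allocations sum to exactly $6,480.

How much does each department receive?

Assembly: $2,050 · Fabrication: $1,610 · Tooling: $1,110 · Maintenance: $520 · Receiving: $1,190

Equal tier: $1,800 ÷ 5 = $360 apiece.
Remainder $4,680 by floor area (total 20,870): Assembly 1,695.97 → $1,700; Fabrication 1,246.36 → $1,250; Tooling 746.29 → $750; Maintenance 163.25 → $160; Receiving 828.14 → $830.
Rounding difference −$10 on remainder applied to Assembly.
Totals: Assembly $360 + $1,690 = $2,050; Fabrication $360 + $1,250 = $1,610; Tooling $360 + $750 = $1,110; Maintenance $360 + $160 = $520; Receiving $360 + $830 = $1,190.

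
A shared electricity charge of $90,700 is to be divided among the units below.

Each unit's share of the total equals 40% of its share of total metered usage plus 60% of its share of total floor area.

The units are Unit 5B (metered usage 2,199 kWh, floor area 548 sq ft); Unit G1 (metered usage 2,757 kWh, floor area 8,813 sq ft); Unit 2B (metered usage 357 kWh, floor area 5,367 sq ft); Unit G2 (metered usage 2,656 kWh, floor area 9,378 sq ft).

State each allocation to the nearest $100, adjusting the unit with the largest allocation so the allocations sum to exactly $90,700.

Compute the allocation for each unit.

Unit 5B: $11,200 | Unit G1: $32,400 | Unit 2B: $13,700 | Unit G2: $33,400

Totals — metered usage 7,969, floor area 24,106.
Blended shares (40% metered usage + 60% floor area): Unit 5B 0.1240; Unit G1 0.3577; Unit 2B 0.1515; Unit G2 0.3667.
Unrounded shares: Unit 5B 11,248.38; Unit G1 32,447.24; Unit 2B 13,741.45; Unit G2 33,262.93.
After rounding ($100): Unit 5B $11,200; Unit G1 $32,400; Unit 2B $13,700; Unit G2 $33,300. Sum = $90,600.
Difference $90,700 − $90,600 = +$100 applied to largest allocation (Unit G2): Unit G2 becomes $33,400.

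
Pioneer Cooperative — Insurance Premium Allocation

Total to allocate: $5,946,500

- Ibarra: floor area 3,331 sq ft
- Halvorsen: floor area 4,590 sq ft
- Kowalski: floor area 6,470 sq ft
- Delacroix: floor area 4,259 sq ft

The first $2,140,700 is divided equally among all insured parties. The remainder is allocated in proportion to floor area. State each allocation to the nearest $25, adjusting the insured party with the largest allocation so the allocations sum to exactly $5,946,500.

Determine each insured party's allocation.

Ibarra: $1,214,925; Halvorsen: $1,471,825; Kowalski: $1,855,475; Delacroix: $1,404,275

$2,140,700 shared equally gives $535,175 per insured party.
Remainder $3,805,800 by floor area (total 18,650): Ibarra 679,738.33 → $679,750; Halvorsen 936,655.34 → $936,650; Kowalski 1,320,296.30 → $1,320,300; Delacroix 869,110.04 → $869,100.
Totals: Ibarra $535,175 + $679,750 = $1,214,925; Halvorsen $535,175 + $936,650 = $1,471,825; Kowalski $535,175 + $1,320,300 = $1,855,475; Delacroix $535,175 + $869,100 = $1,404,275.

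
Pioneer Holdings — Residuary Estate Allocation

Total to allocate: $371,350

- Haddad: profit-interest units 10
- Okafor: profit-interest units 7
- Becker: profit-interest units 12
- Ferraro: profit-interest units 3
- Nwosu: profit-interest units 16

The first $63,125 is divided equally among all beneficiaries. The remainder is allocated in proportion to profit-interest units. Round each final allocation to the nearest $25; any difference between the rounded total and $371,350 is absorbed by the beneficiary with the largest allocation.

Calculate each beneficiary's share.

Haddad: $76,850 · Okafor: $57,575 · Becker: $89,675 · Ferraro: $31,900 · Nwosu: $115,350

First tranche $63,125 split equally: $12,625 each.
Remainder $308,225 by profit-interest units (total 48): Haddad 64,213.54 → $64,225; Okafor 44,949.48 → $44,950; Becker 77,056.25 → $77,050; Ferraro 19,264.06 → $19,275; Nwosu 102,741.67 → $102,750.
Rounding difference −$25 on remainder applied to Nwosu.
Totals: Haddad $12,625 + $64,225 = $76,850; Okafor $12,625 + $44,950 = $57,575; Becker $12,625 + $77,050 = $89,675; Ferraro $12,625 + $19,275 = $31,900; Nwosu $12,625 + $102,725 = $115,350.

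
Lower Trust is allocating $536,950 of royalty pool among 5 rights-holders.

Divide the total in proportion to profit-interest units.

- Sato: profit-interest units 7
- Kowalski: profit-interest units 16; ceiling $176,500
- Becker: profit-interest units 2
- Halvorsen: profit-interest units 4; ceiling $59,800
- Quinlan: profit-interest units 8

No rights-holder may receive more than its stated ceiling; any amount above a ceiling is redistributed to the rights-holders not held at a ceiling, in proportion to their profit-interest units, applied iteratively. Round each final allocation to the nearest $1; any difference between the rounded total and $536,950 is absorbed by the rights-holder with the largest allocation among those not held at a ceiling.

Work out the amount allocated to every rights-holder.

Sato: $123,797; Kowalski: $176,500; Becker: $35,371; Halvorsen: $59,800; Quinlan: $141,482

Sum of profit-interest units: 37.
Proportional shares (ignoring caps): Sato 101,585.14; Kowalski 232,194.59; Becker 29,024.32; Halvorsen 58,048.65; Quinlan 116,097.30.
Held at cap: Kowalski ($176,500); residual $360,450 reallocated over remaining profit-interest units 21.
Held at cap: Halvorsen ($59,800); residual $300,650 reallocated over remaining profit-interest units 17.
Remaining shares: Sato 123,797.06 → $123,797; Becker 35,370.59 → $35,371; Quinlan 141,482.35 → $141,482.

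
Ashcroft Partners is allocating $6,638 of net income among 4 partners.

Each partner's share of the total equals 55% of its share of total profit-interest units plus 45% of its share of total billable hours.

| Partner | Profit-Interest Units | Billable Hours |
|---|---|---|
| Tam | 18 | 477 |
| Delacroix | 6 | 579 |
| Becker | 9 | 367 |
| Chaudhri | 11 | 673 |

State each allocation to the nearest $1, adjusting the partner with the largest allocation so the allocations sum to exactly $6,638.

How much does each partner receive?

Profit-interest units total 44; billable hours total 2,096.
Combined weights (55% profit-interest units + 45% billable hours): Tam 0.3274; Delacroix 0.1993; Becker 0.1913; Chaudhri 0.2820.
Proportional shares: Tam 2,173.34; Delacroix 1,323.01; Becker 1,269.80; Chaudhri 1,871.85.
At nearest $1: Tam $2,173; Delacroix $1,323; Becker $1,270; Chaudhri $1,872. Sum = $6,638.
Sum already equals the total — no adjustment.

Tam: $2,173; Delacroix: $1,323; Becker: $1,270; Chaudhri: $1,872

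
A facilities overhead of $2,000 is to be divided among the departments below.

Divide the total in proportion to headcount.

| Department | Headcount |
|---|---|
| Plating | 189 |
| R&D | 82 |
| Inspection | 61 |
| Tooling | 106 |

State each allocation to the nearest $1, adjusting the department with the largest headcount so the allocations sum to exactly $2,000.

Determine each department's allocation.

Plating: $863 · R&D: $374 · Inspection: $279 · Tooling: $484

Headcount total: 189 + 82 + 61 + 106 = 438.
Unrounded shares: Plating 863.01; R&D 374.43; Inspection 278.54; Tooling 484.02.
After rounding ($1): Plating $863; R&D $374; Inspection $279; Tooling $484. Sum = $2,000.
Rounded total matches; no reconciliation needed.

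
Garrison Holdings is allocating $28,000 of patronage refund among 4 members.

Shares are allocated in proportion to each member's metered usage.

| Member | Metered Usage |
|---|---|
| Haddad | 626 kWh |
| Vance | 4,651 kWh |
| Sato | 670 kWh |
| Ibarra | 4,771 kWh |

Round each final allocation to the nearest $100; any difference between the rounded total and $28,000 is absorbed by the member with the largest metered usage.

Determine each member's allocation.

Total metered usage = 626 + 4,651 + 670 + 4,771 = 10,718.
Unrounded shares: Haddad 1,635.38; Vance 12,150.40; Sato 1,750.33; Ibarra 12,463.89.
Rounded to nearest $100: Haddad $1,600; Vance $12,200; Sato $1,800; Ibarra $12,500. Sum = $28,100.
Difference $28,000 − $28,100 = −$100 applied to largest metered usage (Ibarra): Ibarra becomes $12,400.

Haddad: $1,600 | Vance: $12,200 | Sato: $1,800 | Ibarra: $12,400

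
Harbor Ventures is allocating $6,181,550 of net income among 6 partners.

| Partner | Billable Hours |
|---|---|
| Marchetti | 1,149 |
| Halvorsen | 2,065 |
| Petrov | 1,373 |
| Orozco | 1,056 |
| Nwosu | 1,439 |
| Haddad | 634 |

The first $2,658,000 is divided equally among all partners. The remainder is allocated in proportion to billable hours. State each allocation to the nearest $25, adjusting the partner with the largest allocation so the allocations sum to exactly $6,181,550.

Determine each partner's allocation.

First tranche $2,658,000 split equally: $443,000 each.
Remainder $3,523,550 by billable hours (total 7,716): Marchetti 524,696.60 → $524,700; Halvorsen 942,992.58 → $943,000; Petrov 626,987.32 → $626,975; Orozco 482,227.68 → $482,225; Nwosu 657,126.55 → $657,125; Haddad 289,519.27 → $289,525.
Totals: Marchetti $443,000 + $524,700 = $967,700; Halvorsen $443,000 + $943,000 = $1,386,000; Petrov $443,000 + $626,975 = $1,069,975; Orozco $443,000 + $482,225 = $925,225; Nwosu $443,000 + $657,125 = $1,100,125; Haddad $443,000 + $289,525 = $732,525.

Marchetti: $967,700; Halvorsen: $1,386,000; Petrov: $1,069,975; Orozco: $925,225; Nwosu: $1,100,125; Haddad: $732,525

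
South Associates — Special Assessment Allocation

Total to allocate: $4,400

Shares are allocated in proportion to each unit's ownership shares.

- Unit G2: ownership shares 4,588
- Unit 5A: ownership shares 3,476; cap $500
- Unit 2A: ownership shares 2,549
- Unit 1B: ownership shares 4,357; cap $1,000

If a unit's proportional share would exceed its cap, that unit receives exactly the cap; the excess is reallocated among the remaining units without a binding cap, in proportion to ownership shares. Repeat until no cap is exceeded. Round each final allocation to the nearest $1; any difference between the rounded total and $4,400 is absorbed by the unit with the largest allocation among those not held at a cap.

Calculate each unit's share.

Unit G2: $1,864; Unit 5A: $500; Unit 2A: $1,036; Unit 1B: $1,000

Ownership shares total: 14,970.
Proportional shares (ignoring caps): Unit G2 1,348.51; Unit 5A 1,021.67; Unit 2A 749.21; Unit 1B 1,280.61.
Capped: Unit 5A ($500), Unit 1B ($1,000); remaining pool $2,900 reallocated over remaining ownership shares 7,137.
Remaining shares: Unit G2 1,864.26 → $1,864; Unit 2A 1,035.74 → $1,036.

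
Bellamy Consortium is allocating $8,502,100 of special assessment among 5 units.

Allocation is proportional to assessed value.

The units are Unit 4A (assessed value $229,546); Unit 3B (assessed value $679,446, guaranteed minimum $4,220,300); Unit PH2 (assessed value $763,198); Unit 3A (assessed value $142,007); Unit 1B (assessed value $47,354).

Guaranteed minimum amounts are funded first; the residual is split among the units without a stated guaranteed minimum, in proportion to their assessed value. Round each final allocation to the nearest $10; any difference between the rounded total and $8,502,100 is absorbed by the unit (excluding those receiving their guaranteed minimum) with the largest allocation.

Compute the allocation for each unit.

Fund the minimums — Unit 3B $4,220,300. Remaining pool $4,281,800.
Remaining pool split over remaining assessed value 1,182,105: Unit 4A 831,457.50 → $831,460; Unit PH2 2,764,442.41 → $2,764,440; Unit 3A 514,375.26 → $514,380; Unit 1B 171,524.83 → $171,520.

Unit 4A: $831,460; Unit 3B: $4,220,300; Unit PH2: $2,764,440; Unit 3A: $514,380; Unit 1B: $171,520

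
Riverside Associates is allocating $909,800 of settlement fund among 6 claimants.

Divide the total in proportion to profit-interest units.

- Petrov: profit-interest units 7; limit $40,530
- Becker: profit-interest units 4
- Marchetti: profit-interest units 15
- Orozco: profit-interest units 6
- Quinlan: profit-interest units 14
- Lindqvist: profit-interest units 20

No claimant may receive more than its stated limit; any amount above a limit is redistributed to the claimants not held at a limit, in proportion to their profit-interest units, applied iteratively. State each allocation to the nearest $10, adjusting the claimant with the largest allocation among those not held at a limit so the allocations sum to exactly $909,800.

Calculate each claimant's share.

Sum of profit-interest units: 66.
Proportional shares (ignoring caps): Petrov 96,493.94; Becker 55,139.39; Marchetti 206,772.73; Orozco 82,709.09; Quinlan 192,987.88; Lindqvist 275,696.97.
Held at cap: Petrov ($40,530); remaining pool $869,270 reallocated over remaining profit-interest units 59.
Redistributed shares: Becker 58,933.56 → $58,930; Marchetti 221,000.85 → $221,000; Orozco 88,400.34 → $88,400; Quinlan 206,267.46 → $206,270; Lindqvist 294,667.80 → $294,670.

Petrov: $40,530 | Becker: $58,930 | Marchetti: $221,000 | Orozco: $88,400 | Quinlan: $206,270 | Lindqvist: $294,670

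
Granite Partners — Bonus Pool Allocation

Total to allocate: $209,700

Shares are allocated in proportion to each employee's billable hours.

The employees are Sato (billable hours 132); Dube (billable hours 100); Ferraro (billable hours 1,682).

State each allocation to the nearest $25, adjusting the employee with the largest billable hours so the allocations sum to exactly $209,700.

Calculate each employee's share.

Sum of billable hours: 1,914.
Pro-rata amounts: Sato 132/1,914 × $209,700 = 14,462.07; Dube 100/1,914 × $209,700 = 10,956.11; Ferraro 1,682/1,914 × $209,700 = 184,281.82.
After rounding ($25): Sato $14,450; Dube $10,950; Ferraro $184,275. Sum = $209,675.
Difference $209,700 − $209,675 = +$25 applied to largest billable hours (Ferraro): Ferraro becomes $184,300.

Sato: $14,450; Dube: $10,950; Ferraro: $184,300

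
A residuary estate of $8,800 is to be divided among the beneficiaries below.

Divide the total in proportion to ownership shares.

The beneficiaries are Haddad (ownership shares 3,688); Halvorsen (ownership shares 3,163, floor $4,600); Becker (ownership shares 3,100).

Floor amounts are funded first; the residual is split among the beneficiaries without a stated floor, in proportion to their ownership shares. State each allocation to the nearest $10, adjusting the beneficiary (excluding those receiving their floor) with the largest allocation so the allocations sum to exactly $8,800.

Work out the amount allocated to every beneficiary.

Haddad: $2,280 · Halvorsen: $4,600 · Becker: $1,920

Fund the minimums — Halvorsen $4,600. Residual $4,200.
Residual split over remaining ownership shares 6,788: Haddad 2,281.91 → $2,280; Becker 1,918.09 → $1,920.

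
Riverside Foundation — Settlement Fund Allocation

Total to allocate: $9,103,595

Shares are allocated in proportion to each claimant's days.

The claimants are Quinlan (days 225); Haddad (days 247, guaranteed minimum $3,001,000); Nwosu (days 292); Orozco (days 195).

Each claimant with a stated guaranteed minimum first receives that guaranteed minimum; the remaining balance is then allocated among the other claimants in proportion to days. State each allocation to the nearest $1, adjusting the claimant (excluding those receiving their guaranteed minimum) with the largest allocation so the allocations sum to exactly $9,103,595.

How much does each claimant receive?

Guaranteed amounts: Haddad $3,001,000. Balance $6,102,595.
Balance split over remaining days 712: Quinlan 1,928,488.59 → $1,928,489; Nwosu 2,502,749.63 → $2,502,750; Orozco 1,671,356.78 → $1,671,357.
Rounding difference −$1 applied to Nwosu → $2,502,749.

Quinlan: $1,928,489 · Haddad: $3,001,000 · Nwosu: $2,502,749 · Orozco: $1,671,357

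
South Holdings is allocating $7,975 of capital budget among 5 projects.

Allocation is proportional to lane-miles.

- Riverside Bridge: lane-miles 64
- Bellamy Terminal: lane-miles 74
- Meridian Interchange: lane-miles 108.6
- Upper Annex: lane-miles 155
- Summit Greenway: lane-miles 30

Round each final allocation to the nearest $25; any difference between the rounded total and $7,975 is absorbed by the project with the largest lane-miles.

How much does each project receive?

Sum of lane-miles: 64 + 74 + 108.6 + 155 + 30 = 431.6.
Proportional shares: Riverside Bridge 1,182.58; Bellamy Terminal 1,367.35; Meridian Interchange 2,006.68; Upper Annex 2,864.05; Summit Greenway 554.33.
After rounding ($25): Riverside Bridge $1,175; Bellamy Terminal $1,375; Meridian Interchange $2,000; Upper Annex $2,875; Summit Greenway $550. Sum = $7,975.
Rounded total matches; no reconciliation needed.

Riverside Bridge: $1,175 · Bellamy Terminal: $1,375 · Meridian Interchange: $2,000 · Upper Annex: $2,875 · Summit Greenway: $550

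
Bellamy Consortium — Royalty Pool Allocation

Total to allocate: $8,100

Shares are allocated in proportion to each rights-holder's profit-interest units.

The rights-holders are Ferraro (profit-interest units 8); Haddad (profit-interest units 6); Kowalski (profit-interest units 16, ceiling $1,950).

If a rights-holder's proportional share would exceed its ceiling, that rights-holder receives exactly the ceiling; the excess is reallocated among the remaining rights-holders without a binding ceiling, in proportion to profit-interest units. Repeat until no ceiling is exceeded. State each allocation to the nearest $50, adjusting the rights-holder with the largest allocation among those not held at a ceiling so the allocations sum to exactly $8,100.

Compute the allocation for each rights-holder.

Sum of profit-interest units: 30.
Pro-rata shares before constraints: Ferraro 2,160.00; Haddad 1,620.00; Kowalski 4,320.00.
Capped: Kowalski ($1,950); remaining pool $6,150 reallocated over remaining profit-interest units 14.
Remaining shares: Ferraro 3,514.29 → $3,500; Haddad 2,635.71 → $2,650.

Ferraro: $3,500 · Haddad: $2,650 · Kowalski: $1,950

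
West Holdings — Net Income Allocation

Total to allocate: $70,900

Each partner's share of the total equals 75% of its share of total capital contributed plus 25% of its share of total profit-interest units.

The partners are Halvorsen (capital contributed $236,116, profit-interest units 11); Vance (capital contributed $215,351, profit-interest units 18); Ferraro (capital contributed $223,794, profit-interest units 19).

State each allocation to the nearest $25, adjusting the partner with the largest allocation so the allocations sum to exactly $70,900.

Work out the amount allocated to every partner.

Capital contributed total 675,261; profit-interest units total 48.
Composite weights (75% capital contributed + 25% profit-interest units): Halvorsen 0.3195; Vance 0.3329; Ferraro 0.3475.
Unrounded shares: Halvorsen 22,655.48; Vance 23,605.19; Ferraro 24,639.33.
Rounded to nearest $25: Halvorsen $22,650; Vance $23,600; Ferraro $24,650. Sum = $70,900.
Sum already equals the total — no adjustment.

Halvorsen: $22,650; Vance: $23,600; Ferraro: $24,650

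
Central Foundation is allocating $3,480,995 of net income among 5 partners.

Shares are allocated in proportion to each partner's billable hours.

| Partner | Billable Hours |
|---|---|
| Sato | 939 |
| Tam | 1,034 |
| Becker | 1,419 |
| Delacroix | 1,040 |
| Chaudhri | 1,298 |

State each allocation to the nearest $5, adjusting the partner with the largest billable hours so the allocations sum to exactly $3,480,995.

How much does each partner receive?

Billable hours total: 939 + 1,034 + 1,419 + 1,040 + 1,298 = 5,730.
Raw shares: Sato 570,445.78; Tam 628,158.61; Becker 862,047.45; Delacroix 631,803.63; Chaudhri 788,539.53.
Rounded to nearest $5: Sato $570,445; Tam $628,160; Becker $862,045; Delacroix $631,805; Chaudhri $788,540. Sum = $3,480,995.
Rounded total matches; no reconciliation needed.

Sato: $570,445 · Tam: $628,160 · Becker: $862,045 · Delacroix: $631,805 · Chaudhri: $788,540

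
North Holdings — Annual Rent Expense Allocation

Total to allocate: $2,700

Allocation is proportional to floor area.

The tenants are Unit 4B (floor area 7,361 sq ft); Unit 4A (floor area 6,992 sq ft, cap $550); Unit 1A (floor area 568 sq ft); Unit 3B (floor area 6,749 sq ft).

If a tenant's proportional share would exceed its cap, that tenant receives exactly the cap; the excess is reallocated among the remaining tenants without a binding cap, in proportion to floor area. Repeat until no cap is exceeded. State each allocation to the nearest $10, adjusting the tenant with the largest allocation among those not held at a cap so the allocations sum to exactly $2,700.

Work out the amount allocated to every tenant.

Sum of floor area: 21,670.
Pro-rata shares before constraints: Unit 4B 917.15; Unit 4A 871.18; Unit 1A 70.77; Unit 3B 840.90.
Capped: Unit 4A ($550); balance $2,150 reallocated over remaining floor area 14,678.
Redistributed shares: Unit 4B 1,078.22 → $1,080; Unit 1A 83.20 → $80; Unit 3B 988.58 → $990.

Unit 4B: $1,080 · Unit 4A: $550 · Unit 1A: $80 · Unit 3B: $990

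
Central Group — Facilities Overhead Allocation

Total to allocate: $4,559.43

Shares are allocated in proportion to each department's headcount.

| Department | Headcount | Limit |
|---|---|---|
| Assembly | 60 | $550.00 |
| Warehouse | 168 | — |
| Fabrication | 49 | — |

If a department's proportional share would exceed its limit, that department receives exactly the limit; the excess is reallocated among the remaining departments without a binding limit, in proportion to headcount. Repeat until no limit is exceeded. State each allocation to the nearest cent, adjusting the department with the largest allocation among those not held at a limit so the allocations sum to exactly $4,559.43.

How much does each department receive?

Sum of headcount: 277.
Unconstrained shares: Assembly 987.6022; Warehouse 2,765.2861; Fabrication 806.5418.
Capped: Assembly ($550.00); residual $4,009.43 reallocated over remaining headcount 217.
Redistributed shares: Warehouse 3,104.0748 → $3,104.07; Fabrication 905.3552 → $905.36.

Assembly: $550.00; Warehouse: $3,104.07; Fabrication: $905.36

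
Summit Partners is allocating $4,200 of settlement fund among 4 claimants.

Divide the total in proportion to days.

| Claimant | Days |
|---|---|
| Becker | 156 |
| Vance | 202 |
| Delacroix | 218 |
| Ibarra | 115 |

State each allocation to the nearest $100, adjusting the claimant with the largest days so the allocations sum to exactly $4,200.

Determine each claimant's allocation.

Days total: 691.
Raw shares: Becker 156/691 × $4,200 = 948.19; Vance 202/691 × $4,200 = 1,227.79; Delacroix 218/691 × $4,200 = 1,325.04; Ibarra 115/691 × $4,200 = 698.99.
At nearest $100: Becker $900; Vance $1,200; Delacroix $1,300; Ibarra $700. Sum = $4,100.
Difference $4,200 − $4,100 = +$100 applied to largest days (Delacroix): Delacroix becomes $1,400.

Becker: $900; Vance: $1,200; Delacroix: $1,400; Ibarra: $700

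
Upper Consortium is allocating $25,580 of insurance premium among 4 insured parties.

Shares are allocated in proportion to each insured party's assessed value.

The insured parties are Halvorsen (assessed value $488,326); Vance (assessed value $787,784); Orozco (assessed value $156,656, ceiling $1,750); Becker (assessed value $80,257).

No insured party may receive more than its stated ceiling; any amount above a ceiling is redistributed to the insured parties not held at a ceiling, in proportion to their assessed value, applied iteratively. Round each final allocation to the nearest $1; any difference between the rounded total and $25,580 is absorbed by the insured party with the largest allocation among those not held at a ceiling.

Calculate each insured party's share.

Halvorsen: $8,579 | Vance: $13,841 | Orozco: $1,750 | Becker: $1,410

Sum of assessed value: 1,513,023.
Proportional shares (ignoring caps): Halvorsen 8,255.91; Vance 13,318.71; Orozco 2,648.51; Becker 1,356.87.
Capped: Orozco ($1,750); balance $23,830 reallocated over remaining assessed value 1,356,367.
Remaining shares: Halvorsen 8,579.40 → $8,579; Vance 13,840.57 → $13,841; Becker 1,410.03 → $1,410.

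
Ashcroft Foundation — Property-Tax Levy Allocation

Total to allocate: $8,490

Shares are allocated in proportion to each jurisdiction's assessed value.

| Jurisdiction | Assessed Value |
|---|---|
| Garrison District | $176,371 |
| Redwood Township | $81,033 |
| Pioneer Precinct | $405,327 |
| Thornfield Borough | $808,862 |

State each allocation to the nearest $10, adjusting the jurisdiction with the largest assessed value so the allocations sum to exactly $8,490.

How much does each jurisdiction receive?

Garrison District: $1,020; Redwood Township: $470; Pioneer Precinct: $2,340; Thornfield Borough: $4,660

Assessed value total: 1,471,593.
Pro-rata amounts: Garrison District 176,371/1,471,593 × $8,490 = 1,017.53; Redwood Township 81,033/1,471,593 × $8,490 = 467.50; Pioneer Precinct 405,327/1,471,593 × $8,490 = 2,338.44; Thornfield Borough 808,862/1,471,593 × $8,490 = 4,666.53.
Rounded to nearest $10: Garrison District $1,020; Redwood Township $470; Pioneer Precinct $2,340; Thornfield Borough $4,670. Sum = $8,500.
Difference $8,490 − $8,500 = −$10 applied to largest assessed value (Thornfield Borough): Thornfield Borough becomes $4,660.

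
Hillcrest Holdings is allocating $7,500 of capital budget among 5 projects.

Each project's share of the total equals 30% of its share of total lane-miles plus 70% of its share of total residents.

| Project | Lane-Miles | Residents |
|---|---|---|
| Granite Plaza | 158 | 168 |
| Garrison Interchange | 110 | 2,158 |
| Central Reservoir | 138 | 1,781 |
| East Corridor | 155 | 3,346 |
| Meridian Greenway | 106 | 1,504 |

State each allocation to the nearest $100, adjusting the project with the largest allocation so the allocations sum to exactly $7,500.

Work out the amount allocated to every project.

Totals — lane-miles 667, residents 8,957.
Combined weights (30% lane-miles + 70% residents): Granite Plaza 0.0842; Garrison Interchange 0.2181; Central Reservoir 0.2013; East Corridor 0.3312; Meridian Greenway 0.1652.
Pro-rata amounts: Granite Plaza 631.45; Garrison Interchange 1,635.94; Central Reservoir 1,509.42; East Corridor 2,484.07; Meridian Greenway 1,239.12.
At nearest $100: Granite Plaza $600; Garrison Interchange $1,600; Central Reservoir $1,500; East Corridor $2,500; Meridian Greenway $1,200. Sum = $7,400.
Difference $7,500 − $7,400 = +$100 applied to largest allocation (East Corridor): East Corridor becomes $2,600.

Granite Plaza: $600; Garrison Interchange: $1,600; Central Reservoir: $1,500; East Corridor: $2,600; Meridian Greenway: $1,200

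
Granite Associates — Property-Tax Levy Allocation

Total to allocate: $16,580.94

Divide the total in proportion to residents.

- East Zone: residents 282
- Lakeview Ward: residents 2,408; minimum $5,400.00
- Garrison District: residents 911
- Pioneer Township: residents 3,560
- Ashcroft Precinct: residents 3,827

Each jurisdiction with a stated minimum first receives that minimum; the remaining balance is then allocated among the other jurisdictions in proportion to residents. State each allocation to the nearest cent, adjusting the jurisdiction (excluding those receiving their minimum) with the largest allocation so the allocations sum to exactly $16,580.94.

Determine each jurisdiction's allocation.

Fund the minimums — Lakeview Ward $5,400.00. Balance $11,180.94.
Balance split over remaining residents 8,580: East Zone 367.4854 → $367.49; Garrison District 1,187.1604 → $1,187.16; Pioneer Township 4,639.1779 → $4,639.18; Ashcroft Precinct 4,987.1162 → $4,987.12.
Rounding difference −$0.01 applied to Ashcroft Precinct → $4,987.11.

East Zone: $367.49 | Lakeview Ward: $5,400.00 | Garrison District: $1,187.16 | Pioneer Township: $4,639.18 | Ashcroft Precinct: $4,987.11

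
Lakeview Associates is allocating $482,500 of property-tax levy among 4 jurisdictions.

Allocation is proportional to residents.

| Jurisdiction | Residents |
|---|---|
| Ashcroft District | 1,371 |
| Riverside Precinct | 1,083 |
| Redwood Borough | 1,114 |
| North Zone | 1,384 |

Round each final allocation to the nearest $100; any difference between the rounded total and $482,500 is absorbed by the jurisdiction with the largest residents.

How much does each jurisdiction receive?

Residents total: 1,371 + 1,083 + 1,114 + 1,384 = 4,952.
Pro-rata amounts: Ashcroft District 133,583.91; Riverside Precinct 105,522.52; Redwood Borough 108,543.01; North Zone 134,850.57.
Rounded to nearest $100: Ashcroft District $133,600; Riverside Precinct $105,500; Redwood Borough $108,500; North Zone $134,900. Sum = $482,500.
Sum already equals the total — no adjustment.

Ashcroft District: $133,600 · Riverside Precinct: $105,500 · Redwood Borough: $108,500 · North Zone: $134,900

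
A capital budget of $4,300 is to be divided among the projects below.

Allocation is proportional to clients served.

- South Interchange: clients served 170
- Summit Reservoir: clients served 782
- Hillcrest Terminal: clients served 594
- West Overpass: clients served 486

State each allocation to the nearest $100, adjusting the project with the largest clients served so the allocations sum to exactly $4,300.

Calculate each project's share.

Combined clients served = 2,032.
Unrounded shares: South Interchange 170/2,032 × $4,300 = 359.74; Summit Reservoir 782/2,032 × $4,300 = 1,654.82; Hillcrest Terminal 594/2,032 × $4,300 = 1,256.99; West Overpass 486/2,032 × $4,300 = 1,028.44.
After rounding ($100): South Interchange $400; Summit Reservoir $1,700; Hillcrest Terminal $1,300; West Overpass $1,000. Sum = $4,400.
Difference $4,300 − $4,400 = −$100 applied to largest clients served (Summit Reservoir): Summit Reservoir becomes $1,600.

South Interchange: $400; Summit Reservoir: $1,600; Hillcrest Terminal: $1,300; West Overpass: $1,000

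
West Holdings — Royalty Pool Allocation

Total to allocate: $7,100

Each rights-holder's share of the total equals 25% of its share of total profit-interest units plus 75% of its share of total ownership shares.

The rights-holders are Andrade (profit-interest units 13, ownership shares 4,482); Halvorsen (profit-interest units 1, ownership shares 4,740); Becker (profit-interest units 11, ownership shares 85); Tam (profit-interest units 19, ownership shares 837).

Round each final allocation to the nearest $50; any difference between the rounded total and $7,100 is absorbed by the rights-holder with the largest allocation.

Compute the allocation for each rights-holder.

Totals — profit-interest units 44, ownership shares 10,144.
Combined weights (25% profit-interest units + 75% ownership shares): Andrade 0.4052; Halvorsen 0.3561; Becker 0.0688; Tam 0.1698.
Raw shares: Andrade 2,877.22; Halvorsen 2,528.56; Becker 488.37; Tam 1,205.85.
Rounded to nearest $50: Andrade $2,900; Halvorsen $2,550; Becker $500; Tam $1,200. Sum = $7,150.
Difference $7,100 − $7,150 = −$50 applied to largest allocation (Andrade): Andrade becomes $2,850.

Andrade: $2,850; Halvorsen: $2,550; Becker: $500; Tam: $1,200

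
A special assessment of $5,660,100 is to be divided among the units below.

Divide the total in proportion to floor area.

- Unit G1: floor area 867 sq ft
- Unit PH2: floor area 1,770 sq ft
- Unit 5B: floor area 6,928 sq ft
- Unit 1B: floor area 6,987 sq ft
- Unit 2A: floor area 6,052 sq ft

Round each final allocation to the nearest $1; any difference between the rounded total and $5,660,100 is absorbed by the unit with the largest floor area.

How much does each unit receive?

Unit G1: $217,099 | Unit PH2: $443,213 | Unit 5B: $1,734,789 | Unit 1B: $1,749,563 | Unit 2A: $1,515,436

Sum of floor area: 867 + 1,770 + 6,928 + 6,987 + 6,052 = 22,604.
Pro-rata amounts: Unit G1 217,099.04; Unit PH2 443,212.57; Unit 5B 1,734,789.10; Unit 1B 1,749,562.85; Unit 2A 1,515,436.44.
After rounding ($1): Unit G1 $217,099; Unit PH2 $443,213; Unit 5B $1,734,789; Unit 1B $1,749,563; Unit 2A $1,515,436. Sum = $5,660,100.
Rounded total matches; no reconciliation needed.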